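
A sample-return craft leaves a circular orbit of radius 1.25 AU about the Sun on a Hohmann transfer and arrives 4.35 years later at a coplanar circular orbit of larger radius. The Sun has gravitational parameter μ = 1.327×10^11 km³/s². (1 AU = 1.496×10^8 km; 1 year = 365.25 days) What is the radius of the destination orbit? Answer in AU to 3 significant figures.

In km: r₁ = 1.25 × 1.496×10^8 = 1.870×10^8 km.
Transfer time t = 4.35 years × 365.25 × 86400 s = 1.3727556×10^8 s, and t = π√(a_t³/μ).
So a_t = (μ t²/π²)^(1/3) = (1.327×10^11 × (1.3727556×10^8)² / π²)^(1/3) = 6.3278×10^8 km.
Since a_t = (r₁ + r₂)/2, r₂ = 2a_t − r₁ = 2×6.3278×10^8 − 1.870×10^8 = 1.07856×10^9 km.
In AU: r₂ = 1.07856×10^9 / 1.496×10^8 = 7.21 AU.

r₂ = 7.21 AU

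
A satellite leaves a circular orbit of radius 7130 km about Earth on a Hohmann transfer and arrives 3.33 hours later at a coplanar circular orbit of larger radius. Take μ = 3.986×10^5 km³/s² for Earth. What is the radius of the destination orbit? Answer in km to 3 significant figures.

r₂ = 28800 km

Transfer time t = 3.33 hours = 11988 s, and t = π√(a_t³/μ).
So a_t = (μ t²/π²)^(1/3) = (3.986×10^5 × (11988)² / π²)^(1/3) = 17971 km.
Since a_t = (r₁ + r₂)/2, r₂ = 2a_t − r₁ = 2×17971 − 7130 = 28812 km.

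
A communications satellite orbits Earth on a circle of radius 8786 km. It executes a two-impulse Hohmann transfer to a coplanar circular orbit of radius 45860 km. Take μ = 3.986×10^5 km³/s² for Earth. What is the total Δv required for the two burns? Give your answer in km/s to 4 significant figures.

Δv = 3.267 km/s

Transfer-ellipse semi-major axis a_t = (r₁ + r₂)/2 = (8786 + 45860)/2 = 27323 km.
Circular speed at r₁: v₁ = √(μ/r₁) = √(3.986×10^5/8786) = 6.7355 km/s.
Transfer-orbit speed at r₁ (vis-viva): v_p = √[μ(2/r₁ − 1/a_t)] = 8.7262 km/s.
First burn Δv₁ = |v_p − v₁| = 1.991 km/s.
Circular speed at r₂: v₂ = √(μ/r₂) = 2.948 km/s.
Transfer-orbit speed at r₂: v_a = √[μ(2/r₂ − 1/a_t)] = 1.672 km/s.
Second burn Δv₂ = |v₂ − v_a| = 1.276 km/s.
Total Δv = Δv₁ + Δv₂ = 3.267 km/s.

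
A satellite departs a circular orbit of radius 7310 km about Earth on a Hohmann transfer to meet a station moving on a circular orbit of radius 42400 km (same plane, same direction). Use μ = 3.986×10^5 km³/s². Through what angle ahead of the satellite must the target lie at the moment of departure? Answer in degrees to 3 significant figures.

φ = 99.2°

Semi-major axis of the transfer orbit: a_t = (7310 + 42400)/2 = 24855 km.
Transfer time t = π√(a_t³/μ) = 19500 s.
Target angular speed ω₂ = √(μ/r₂³) = 7.231×10^-5 rad/s.
Angle swept by the target during transfer: ω₂·t = 1.410 rad = 80.79°.
The satellite traverses 180° on the transfer ellipse, so the target must lead by 180° − 80.79° = 99.2°.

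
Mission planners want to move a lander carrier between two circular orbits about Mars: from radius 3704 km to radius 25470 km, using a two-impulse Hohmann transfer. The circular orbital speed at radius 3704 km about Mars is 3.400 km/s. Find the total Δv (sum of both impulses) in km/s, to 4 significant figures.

Δv = 1.736 km/s

From the circular-orbit relation v² = μ/r at r = 3704 km: μ = v²r = (3.400)² × 3704 = 42818.2 km³/s².
Transfer-ellipse semi-major axis a_t = (r₁ + r₂)/2 = (3704 + 25470)/2 = 14587 km.
Circular speed at r₁: v₁ = √(μ/r₁) = √(42818.2/3704) = 3.400 km/s.
Transfer-orbit speed at r₁ (v² = μ(2/r − 1/a)): v_p = √[μ(2/r₁ − 1/a_t)] = 4.493 km/s.
First burn Δv₁ = |v_p − v₁| = 1.093 km/s.
At r₂, v₂ = √(μ/r₂) = 1.2966 km/s.
Transfer-orbit speed at r₂: v_a = √[μ(2/r₂ − 1/a_t)] = 0.65336 km/s.
Second burn Δv₂ = |v₂ − v_a| = 0.6432 km/s.
Total Δv = Δv₁ + Δv₂ = 1.736 km/s.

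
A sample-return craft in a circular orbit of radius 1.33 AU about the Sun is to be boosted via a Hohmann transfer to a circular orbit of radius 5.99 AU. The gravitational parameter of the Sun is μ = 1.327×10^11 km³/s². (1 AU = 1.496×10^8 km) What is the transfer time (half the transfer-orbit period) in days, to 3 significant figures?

t = 1280 days

In km: r₁ = 1.33 × 1.496×10^8 = 1.98968×10^8 km; r₂ = 5.99 × 1.496×10^8 = 8.96104×10^8 km.
The Hohmann ellipse has a_t = (r₁ + r₂)/2 = 5.47536×10^8 km.
By Kepler's third law the transfer-orbit period is T = 2π√(a_t³/μ), so t = T/2 = 1.105×10^8 s.
Converting: 1.105×10^8 s ÷ 86400 s/day = 1280 days.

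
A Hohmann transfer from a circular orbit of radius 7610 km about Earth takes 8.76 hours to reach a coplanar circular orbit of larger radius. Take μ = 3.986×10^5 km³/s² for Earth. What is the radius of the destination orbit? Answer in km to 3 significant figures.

r₂ = 60900 km

Transfer time t = 8.76 hours = 31536 s, and t = π√(a_t³/μ).
So a_t = (μ t²/π²)^(1/3) = (3.986×10^5 × (31536)² / π²)^(1/3) = 34247 km.
Since a_t = (r₁ + r₂)/2, r₂ = 2a_t − r₁ = 2×34247 − 7610 = 60884 km.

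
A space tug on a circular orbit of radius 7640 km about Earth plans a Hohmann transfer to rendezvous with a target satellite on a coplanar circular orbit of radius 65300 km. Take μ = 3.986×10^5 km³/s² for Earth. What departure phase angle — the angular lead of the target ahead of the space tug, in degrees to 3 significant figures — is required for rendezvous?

φ = 105°

Transfer-ellipse semi-major axis a_t = (r₁ + r₂)/2 = (7640 + 65300)/2 = 36470 km.
The half-period of the transfer ellipse is t = π√(a_t³/μ) = 34657 s.
Target angular speed ω₂ = √(μ/r₂³) = 3.7835×10^-5 rad/s.
Angle swept by the target during transfer: ω₂·t = 1.3112 rad = 75.13°.
The space tug traverses 180° on the transfer ellipse, so the target must lead by 180° − 75.13° = 105°.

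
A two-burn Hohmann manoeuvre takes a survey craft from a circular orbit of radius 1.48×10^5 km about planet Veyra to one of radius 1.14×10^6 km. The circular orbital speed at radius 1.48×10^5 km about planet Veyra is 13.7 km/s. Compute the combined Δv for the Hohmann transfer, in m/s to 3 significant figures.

From the circular-orbit relation v² = μ/r at r = 1.48×10^5 km: μ = v²r = (13.7)² × 1.48×10^5 = 2.77781×10^7 km³/s².
Transfer-ellipse semi-major axis a_t = (r₁ + r₂)/2 = (1.480×10^5 + 1.140×10^6)/2 = 6.440×10^5 km.
Circular speed at r₁: v₁ = √(μ/r₁) = √(2.77781×10^7/1.480×10^5) = 13.700 km/s.
On the transfer ellipse at r₁, vis-viva gives v_p = √[μ(2/r₁ − 1/a_t)] = 18.228 km/s.
First burn Δv₁ = |v_p − v₁| = 4.528 km/s.
Circular speed at r₂: v₂ = √(μ/r₂) = 4.936 km/s.
Transfer-orbit speed at r₂: v_a = √[μ(2/r₂ − 1/a_t)] = 2.366 km/s.
Second burn Δv₂ = |v₂ − v_a| = 2.570 km/s.
Total Δv = Δv₁ + Δv₂ = 7.098 km/s.

Δv = 7100 m/s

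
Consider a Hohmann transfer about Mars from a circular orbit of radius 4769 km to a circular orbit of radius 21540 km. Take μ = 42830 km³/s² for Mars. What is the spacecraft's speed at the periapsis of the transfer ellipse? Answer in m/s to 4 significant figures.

Transfer-ellipse semi-major axis a_t = (r₁ + r₂)/2 = (4769 + 21540)/2 = 13154.5 km.
At periapsis, r = 4769 km.
Vis-viva: v = √[μ(2/r − 1/a_t)] = √[42830 × (2/4769 − 1/13154.5)] = 3.835 km/s.

v = 3835 m/s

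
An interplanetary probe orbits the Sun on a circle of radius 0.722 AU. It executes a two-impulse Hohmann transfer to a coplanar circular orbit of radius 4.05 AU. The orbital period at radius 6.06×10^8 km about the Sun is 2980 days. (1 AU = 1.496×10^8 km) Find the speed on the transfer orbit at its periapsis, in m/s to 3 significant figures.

From Kepler's third law T² = 4π²r³/μ at r = 6.06×10^8 km, T = 2980 days = 2980 × 86400 s = 2.57472×10^8 s: μ = 4π²r³/T² = 1.32531×10^11 km³/s².
In km: r₁ = 0.722 × 1.496×10^8 = 1.080112×10^8 km; r₂ = 4.05 × 1.496×10^8 = 6.0588×10^8 km.
Transfer-ellipse semi-major axis a_t = (r₁ + r₂)/2 = (1.080112×10^8 + 6.0588×10^8)/2 = 3.569456×10^8 km.
At periapsis, r = 1.080112×10^8 km.
Vis-viva: v = √[μ(2/r − 1/a_t)] = √[1.32531×10^11 × (2/1.080112×10^8 − 1/3.569456×10^8)] = 45.64 km/s.

v = 45600 m/s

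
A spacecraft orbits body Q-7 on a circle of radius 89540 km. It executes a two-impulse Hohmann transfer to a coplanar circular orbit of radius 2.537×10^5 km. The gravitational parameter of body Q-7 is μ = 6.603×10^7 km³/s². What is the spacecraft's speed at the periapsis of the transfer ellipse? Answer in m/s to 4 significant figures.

v = 33020 m/s

Transfer-ellipse semi-major axis a_t = (r₁ + r₂)/2 = (89540 + 2.537×10^5)/2 = 1.7162×10^5 km.
At periapsis, r = 89540 km.
From the vis-viva equation, v = √[μ(2/r − 1/a_t)] = 33.02 km/s.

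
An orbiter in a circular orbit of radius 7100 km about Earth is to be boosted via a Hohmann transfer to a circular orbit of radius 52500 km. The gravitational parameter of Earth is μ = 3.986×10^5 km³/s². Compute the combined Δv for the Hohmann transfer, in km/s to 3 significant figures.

Δv = 3.86 km/s

The Hohmann ellipse has a_t = (r₁ + r₂)/2 = 29800 km.
Circular speed at r₁: v₁ = √(μ/r₁) = √(3.986×10^5/7100) = 7.4927 km/s.
On the transfer ellipse at r₁, vis-viva gives v_p = √[μ(2/r₁ − 1/a_t)] = 9.9451 km/s.
First burn Δv₁ = |v_p − v₁| = 2.4524 km/s.
Circular speed at r₂: v₂ = √(μ/r₂) = 2.75543 km/s.
Transfer-orbit speed at r₂: v_a = √[μ(2/r₂ − 1/a_t)] = 1.34496 km/s.
Second burn Δv₂ = |v₂ − v_a| = 1.4105 km/s.
Δv = Δv₁ + Δv₂ = 2.4524 + 1.4105 = 3.863 km/s.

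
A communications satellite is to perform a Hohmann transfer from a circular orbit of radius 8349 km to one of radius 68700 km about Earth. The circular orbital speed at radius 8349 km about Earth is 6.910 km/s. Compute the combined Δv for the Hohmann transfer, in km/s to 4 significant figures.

Δv = 3.605 km/s

From the circular-orbit relation v² = μ/r at r = 8349 km: μ = v²r = (6.910)² × 8349 = 3.98649×10^5 km³/s².
The Hohmann ellipse has a_t = (r₁ + r₂)/2 = 38524.5 km.
Circular speed at r₁: v₁ = √(μ/r₁) = √(3.98649×10^5/8349) = 6.910 km/s.
On the transfer ellipse at r₁, vis-viva gives v_p = √[μ(2/r₁ − 1/a_t)] = 9.228 km/s.
First burn Δv₁ = |v_p − v₁| = 2.318 km/s.
Circular speed at r₂: v₂ = √(μ/r₂) = 2.40889 km/s.
Transfer-orbit speed at r₂: v_a = √[μ(2/r₂ − 1/a_t)] = 1.12141 km/s.
Second burn Δv₂ = |v₂ − v_a| = 1.287 km/s.
Δv = Δv₁ + Δv₂ = 2.318 + 1.287 = 3.605 km/s.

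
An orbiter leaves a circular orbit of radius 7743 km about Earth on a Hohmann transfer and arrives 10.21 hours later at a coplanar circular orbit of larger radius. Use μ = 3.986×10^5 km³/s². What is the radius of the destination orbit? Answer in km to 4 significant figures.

Transfer time t = 10.21 hours = 36756 s, and t = π√(a_t³/μ).
So a_t = (μ t²/π²)^(1/3) = (3.986×10^5 × (36756)² / π²)^(1/3) = 37928 km.
Since a_t = (r₁ + r₂)/2, r₂ = 2a_t − r₁ = 2×37928 − 7743 = 68113 km.

r₂ = 68110 km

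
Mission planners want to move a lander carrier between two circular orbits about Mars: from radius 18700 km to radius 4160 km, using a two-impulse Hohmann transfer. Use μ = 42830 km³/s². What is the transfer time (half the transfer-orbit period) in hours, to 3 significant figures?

The Hohmann ellipse has a_t = (r₁ + r₂)/2 = 11430 km.
By Kepler's third law the transfer-orbit period is T = 2π√(a_t³/μ), so t = T/2 = 18550 s.
Converting: 18550 s ÷ 3600 s/hour = 5.15 hours.

t = 5.15 hours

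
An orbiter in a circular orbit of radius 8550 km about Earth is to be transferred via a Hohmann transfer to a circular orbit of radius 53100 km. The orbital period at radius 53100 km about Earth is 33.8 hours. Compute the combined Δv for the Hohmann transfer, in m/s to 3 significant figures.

From Kepler's third law T² = 4π²r³/μ at r = 53100 km, T = 33.8 hours = 33.8 × 3600 s = 1.2168×10^5 s: μ = 4π²r³/T² = 3.99213×10^5 km³/s².
Semi-major axis of the transfer orbit: a_t = (8550 + 53100)/2 = 30825 km.
At r₁ the circular-orbit speed is v₁ = √(μ/r₁) = 6.833 km/s.
Transfer-orbit speed at r₁ (vis-viva equation): v_p = √[μ(2/r₁ − 1/a_t)] = 8.968 km/s.
First burn Δv₁ = |v_p − v₁| = 2.135 km/s.
Circular speed at r₂: v₂ = √(μ/r₂) = 2.742 km/s.
Transfer-orbit speed at r₂: v_a = √[μ(2/r₂ − 1/a_t)] = 1.444 km/s.
Second burn Δv₂ = |v₂ − v_a| = 1.298 km/s.
Total Δv = Δv₁ + Δv₂ = 3.433 km/s.

Δv = 3430 m/s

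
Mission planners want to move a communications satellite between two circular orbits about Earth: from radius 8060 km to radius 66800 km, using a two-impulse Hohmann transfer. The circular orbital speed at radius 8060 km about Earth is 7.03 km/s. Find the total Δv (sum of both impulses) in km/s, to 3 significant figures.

Δv = 3.67 km/s

From the circular-orbit relation v² = μ/r at r = 8060 km: μ = v²r = (7.03)² × 8060 = 3.98332×10^5 km³/s².
Semi-major axis of the transfer orbit: a_t = (8060 + 66800)/2 = 37430 km.
Circular speed at r₁: v₁ = √(μ/r₁) = √(3.98332×10^5/8060) = 7.030 km/s.
Transfer-orbit speed at r₁ (vis-viva): v_p = √[μ(2/r₁ − 1/a_t)] = 9.391 km/s.
First burn Δv₁ = |v_p − v₁| = 2.361 km/s.
Circular speed at r₂: v₂ = √(μ/r₂) = 2.442 km/s.
Transfer-orbit speed at r₂: v_a = √[μ(2/r₂ − 1/a_t)] = 1.133 km/s.
Second burn Δv₂ = |v₂ − v_a| = 1.309 km/s.
Δv = Δv₁ + Δv₂ = 2.361 + 1.309 = 3.670 km/s.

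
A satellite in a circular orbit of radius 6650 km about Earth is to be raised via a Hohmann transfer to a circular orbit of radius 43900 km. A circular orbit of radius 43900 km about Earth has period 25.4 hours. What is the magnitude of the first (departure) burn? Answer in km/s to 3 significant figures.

Δv₁ = 2.46 km/s

From Kepler's third law T² = 4π²r³/μ at r = 43900 km, T = 25.4 hours = 25.4 × 3600 s = 91440 s: μ = 4π²r³/T² = 3.99467×10^5 km³/s².
Transfer-ellipse semi-major axis a_t = (r₁ + r₂)/2 = (6650 + 43900)/2 = 25275 km.
On the circular orbit at r = 6650 km, v_c = √(μ/r) = 7.75050 km/s.
Transfer-orbit speed at the same r (vis-viva, a = a_t): v_t = √[μ(2/r − 1/a_t)] = 10.2145 km/s.
Δv₁ = |v_t − v_c| = |10.2145 − 7.75050| = 2.464 km/s.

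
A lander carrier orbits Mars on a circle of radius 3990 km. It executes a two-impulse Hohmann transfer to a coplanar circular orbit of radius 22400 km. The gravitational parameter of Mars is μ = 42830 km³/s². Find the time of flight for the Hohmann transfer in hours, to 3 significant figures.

t = 6.39 hours

The Hohmann ellipse has a_t = (r₁ + r₂)/2 = 13195 km.
Transfer time t = π√(a_t³/μ) = π√((13195)³ / 42830) = 23010 s.
Converting: 23010 s ÷ 3600 s/hour = 6.39 hours.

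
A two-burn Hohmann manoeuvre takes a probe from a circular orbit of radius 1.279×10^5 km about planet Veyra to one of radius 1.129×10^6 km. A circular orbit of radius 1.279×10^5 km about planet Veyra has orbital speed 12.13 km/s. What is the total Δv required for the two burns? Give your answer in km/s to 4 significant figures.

Δv = 6.369 km/s

From the circular-orbit relation v² = μ/r at r = 1.279×10^5 km: μ = v²r = (12.13)² × 1.279×10^5 = 1.88188×10^7 km³/s².
The Hohmann ellipse has a_t = (r₁ + r₂)/2 = 6.2845×10^5 km.
At r₁ the circular-orbit speed is v₁ = √(μ/r₁) = 12.130 km/s.
On the transfer ellipse at r₁, vis-viva equation gives v_p = √[μ(2/r₁ − 1/a_t)] = 16.258 km/s.
First burn Δv₁ = |v_p − v₁| = 4.128 km/s.
Circular speed at r₂: v₂ = √(μ/r₂) = 4.083 km/s.
Transfer-orbit speed at r₂: v_a = √[μ(2/r₂ − 1/a_t)] = 1.842 km/s.
Second burn Δv₂ = |v₂ − v_a| = 2.241 km/s.
Δv = Δv₁ + Δv₂ = 4.128 + 2.241 = 6.369 km/s.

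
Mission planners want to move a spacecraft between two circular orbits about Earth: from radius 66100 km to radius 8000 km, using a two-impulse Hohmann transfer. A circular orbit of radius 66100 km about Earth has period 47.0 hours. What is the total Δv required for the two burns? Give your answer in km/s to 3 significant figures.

Δv = 3.68 km/s

From Kepler's third law T² = 4π²r³/μ at r = 66100 km, T = 47.0 hours = 47.0 × 3600 s = 1.692×10^5 s: μ = 4π²r³/T² = 3.98257×10^5 km³/s².
The Hohmann ellipse has a_t = (r₁ + r₂)/2 = 37050 km.
Circular speed at r₁: v₁ = √(μ/r₁) = √(3.98257×10^5/66100) = 2.455 km/s.
On the transfer ellipse at r₁, v² = μ(2/r − 1/a) gives v_a = √[μ(2/r₁ − 1/a_t)] = 1.141 km/s.
First burn Δv₁ = |v_a − v₁| = 1.314 km/s.
At r₂, v₂ = √(μ/r₂) = 7.0556 km/s.
Transfer-orbit speed at r₂: v_p = √[μ(2/r₂ − 1/a_t)] = 9.4242 km/s.
Second burn Δv₂ = |v₂ − v_p| = 2.369 km/s.
Δv = Δv₁ + Δv₂ = 1.314 + 2.369 = 3.683 km/s.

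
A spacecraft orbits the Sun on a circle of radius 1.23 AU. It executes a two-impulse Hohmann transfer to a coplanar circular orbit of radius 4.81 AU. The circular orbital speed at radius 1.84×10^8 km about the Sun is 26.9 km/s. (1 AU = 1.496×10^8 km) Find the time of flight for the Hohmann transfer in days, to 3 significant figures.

t = 957 days

From the circular-orbit relation v² = μ/r at r = 1.84×10^8 km: μ = v²r = (26.9)² × 1.84×10^8 = 1.33144×10^11 km³/s².
In km: r₁ = 1.23 × 1.496×10^8 = 1.84008×10^8 km; r₂ = 4.81 × 1.496×10^8 = 7.19576×10^8 km.
Semi-major axis of the transfer orbit: a_t = (1.84008×10^8 + 7.19576×10^8)/2 = 4.51792×10^8 km.
Transfer time t = π√(a_t³/μ) = π√((4.51792×10^8)³ / 1.33144×10^11) = 8.268×10^7 s.
Converting: 8.268×10^7 s ÷ 86400 s/day = 957 days.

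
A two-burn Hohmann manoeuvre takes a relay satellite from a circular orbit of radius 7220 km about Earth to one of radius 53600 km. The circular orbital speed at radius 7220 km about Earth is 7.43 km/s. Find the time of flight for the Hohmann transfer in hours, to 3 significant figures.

From the circular-orbit relation v² = μ/r at r = 7220 km: μ = v²r = (7.43)² × 7220 = 3.98579×10^5 km³/s².
Semi-major axis of the transfer orbit: a_t = (7220 + 53600)/2 = 30410 km.
Transfer time t = π√(a_t³/μ) = π√((30410)³ / 3.98579×10^5) = 26390 s.
Converting: 26390 s ÷ 3600 s/hour = 7.33 hours.

t = 7.33 hours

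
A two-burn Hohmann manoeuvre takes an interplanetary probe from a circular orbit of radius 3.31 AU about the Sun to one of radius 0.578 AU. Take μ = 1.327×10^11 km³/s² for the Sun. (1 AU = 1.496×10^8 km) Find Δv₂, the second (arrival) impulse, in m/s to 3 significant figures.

Δv₂ = 11900 m/s

In km: r₁ = 3.31 × 1.496×10^8 = 4.95176×10^8 km; r₂ = 0.578 × 1.496×10^8 = 8.64688×10^7 km.
Transfer-ellipse semi-major axis a_t = (r₁ + r₂)/2 = (4.95176×10^8 + 8.64688×10^7)/2 = 2.908224×10^8 km.
On the circular orbit at r = 8.64688×10^7 km, v_c = √(μ/r) = 39.175 km/s.
Vis-viva on the transfer ellipse at r = 8.64688×10^7 km gives v_t = √[μ(2/r − 1/a_t)] = 51.118 km/s.
Δv₂ = |v_t − v_c| = |51.118 − 39.175| = 11.94 km/s.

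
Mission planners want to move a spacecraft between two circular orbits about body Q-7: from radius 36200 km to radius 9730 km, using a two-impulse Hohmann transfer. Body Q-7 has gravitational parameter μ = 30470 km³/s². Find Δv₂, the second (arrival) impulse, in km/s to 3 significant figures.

Δv₂ = 0.452 km/s

Transfer-ellipse semi-major axis a_t = (r₁ + r₂)/2 = (36200 + 9730)/2 = 22965 km.
Circular speed at r = 9730 km: v_c = √(μ/r) = 1.7696 km/s.
Vis-viva on the transfer ellipse at r = 9730 km gives v_t = √[μ(2/r − 1/a_t)] = 2.2218 km/s.
Δv₂ = |v_t − v_c| = |2.2218 − 1.7696| = 0.4522 km/s.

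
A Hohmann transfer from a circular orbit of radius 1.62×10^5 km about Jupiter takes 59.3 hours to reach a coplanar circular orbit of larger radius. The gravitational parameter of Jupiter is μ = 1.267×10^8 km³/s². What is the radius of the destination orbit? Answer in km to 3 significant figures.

r₂ = 1.51×10^6 km

Transfer time t = 59.3 hours = 2.1348×10^5 s, and t = π√(a_t³/μ).
So a_t = (μ t²/π²)^(1/3) = (1.267×10^8 × (2.1348×10^5)² / π²)^(1/3) = 8.3637×10^5 km.
Since a_t = (r₁ + r₂)/2, r₂ = 2a_t − r₁ = 2×8.3637×10^5 − 1.620×10^5 = 1.51074×10^6 km.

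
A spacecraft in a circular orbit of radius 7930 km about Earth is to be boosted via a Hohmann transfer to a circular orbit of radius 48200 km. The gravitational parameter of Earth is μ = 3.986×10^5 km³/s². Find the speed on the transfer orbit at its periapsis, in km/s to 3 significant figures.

Semi-major axis of the transfer orbit: a_t = (7930 + 48200)/2 = 28065 km.
The periapsis of the transfer ellipse is at r = 7930 km.
Vis-viva: v = √[μ(2/r − 1/a_t)] = √[3.986×10^5 × (2/7930 − 1/28065)] = 9.291 km/s.

v = 9.29 km/s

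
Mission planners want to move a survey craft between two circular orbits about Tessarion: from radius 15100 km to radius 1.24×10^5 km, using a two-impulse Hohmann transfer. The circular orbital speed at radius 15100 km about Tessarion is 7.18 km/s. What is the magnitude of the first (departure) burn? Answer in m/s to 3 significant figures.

From the circular-orbit relation v² = μ/r at r = 15100 km: μ = v²r = (7.18)² × 15100 = 7.78441×10^5 km³/s².
Transfer-ellipse semi-major axis a_t = (r₁ + r₂)/2 = (15100 + 1.240×10^5)/2 = 69550 km.
On the circular orbit at r = 15100 km, v_c = √(μ/r) = 7.180 km/s.
Vis-viva on the transfer ellipse at r = 15100 km gives v_t = √[μ(2/r − 1/a_t)] = 9.587 km/s.
Δv₁ = |v_t − v_c| = |9.587 − 7.180| = 2.407 km/s.

Δv₁ = 2410 m/s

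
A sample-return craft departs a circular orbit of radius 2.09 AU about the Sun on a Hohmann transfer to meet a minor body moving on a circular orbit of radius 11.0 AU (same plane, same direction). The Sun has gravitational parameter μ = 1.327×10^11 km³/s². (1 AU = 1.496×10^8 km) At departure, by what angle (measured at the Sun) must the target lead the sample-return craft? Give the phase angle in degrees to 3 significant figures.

φ = 97.4°

In km: r₁ = 2.09 × 1.496×10^8 = 3.12664×10^8 km; r₂ = 11.0 × 1.496×10^8 = 1.6456×10^9 km.
Semi-major axis of the transfer orbit: a_t = (3.12664×10^8 + 1.6456×10^9)/2 = 9.79132×10^8 km.
The half-period of the transfer ellipse is t = π√(a_t³/μ) = 2.6423×10^8 s.
The target's mean motion on its circular orbit is ω₂ = √(μ/r₂³) = 5.4569×10^-9 rad/s.
Angle swept by the target during transfer: ω₂·t = 1.4419 rad = 82.61°.
Arrival is 180° from departure on the ellipse, so φ = 180° − 82.61° = 97.4°.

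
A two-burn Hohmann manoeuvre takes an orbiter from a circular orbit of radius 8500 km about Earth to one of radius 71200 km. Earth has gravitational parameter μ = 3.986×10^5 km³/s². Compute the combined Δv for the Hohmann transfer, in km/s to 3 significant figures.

Δv = 3.58 km/s

Transfer-ellipse semi-major axis a_t = (r₁ + r₂)/2 = (8500 + 71200)/2 = 39850 km.
At r₁ the circular-orbit speed is v₁ = √(μ/r₁) = 6.8479 km/s.
Transfer-orbit speed at r₁ (v² = μ(2/r − 1/a)): v_p = √[μ(2/r₁ − 1/a_t)] = 9.1535 km/s.
First burn Δv₁ = |v_p − v₁| = 2.306 km/s.
Circular speed at r₂: v₂ = √(μ/r₂) = 2.366 km/s.
Transfer-orbit speed at r₂: v_a = √[μ(2/r₂ − 1/a_t)] = 1.093 km/s.
Second burn Δv₂ = |v₂ − v_a| = 1.273 km/s.
Total Δv = Δv₁ + Δv₂ = 3.579 km/s.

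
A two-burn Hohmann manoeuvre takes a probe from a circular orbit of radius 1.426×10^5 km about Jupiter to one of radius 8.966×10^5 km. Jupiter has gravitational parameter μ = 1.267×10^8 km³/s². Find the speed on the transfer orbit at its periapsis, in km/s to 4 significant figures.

Semi-major axis of the transfer orbit: a_t = (1.426×10^5 + 8.966×10^5)/2 = 5.196×10^5 km.
At periapsis, r = 1.426×10^5 km.
Applying v² = μ(2/r − 1/a_t): v = 39.16 km/s.

v = 39.16 km/s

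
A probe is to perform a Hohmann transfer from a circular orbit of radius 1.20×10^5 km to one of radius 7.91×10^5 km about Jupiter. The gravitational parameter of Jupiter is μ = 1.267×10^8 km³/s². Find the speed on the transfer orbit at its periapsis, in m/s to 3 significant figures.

v = 42800 m/s

Semi-major axis of the transfer orbit: a_t = (1.200×10^5 + 7.910×10^5)/2 = 4.555×10^5 km.
The periapsis of the transfer ellipse is at r = 1.200×10^5 km.
Vis-viva: v = √[μ(2/r − 1/a_t)] = √[1.267×10^8 × (2/1.200×10^5 − 1/4.555×10^5)] = 42.82 km/s.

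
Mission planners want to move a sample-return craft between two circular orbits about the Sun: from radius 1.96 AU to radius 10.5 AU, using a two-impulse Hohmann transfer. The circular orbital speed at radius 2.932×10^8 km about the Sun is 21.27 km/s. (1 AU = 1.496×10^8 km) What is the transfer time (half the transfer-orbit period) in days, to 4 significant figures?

t = 2841 days

From the circular-orbit relation v² = μ/r at r = 2.932×10^8 km: μ = v²r = (21.27)² × 2.932×10^8 = 1.32647×10^11 km³/s².
In km: r₁ = 1.96 × 1.496×10^8 = 2.93216×10^8 km; r₂ = 10.5 × 1.496×10^8 = 1.5708×10^9 km.
Transfer-ellipse semi-major axis a_t = (r₁ + r₂)/2 = (2.93216×10^8 + 1.5708×10^9)/2 = 9.32008×10^8 km.
Half the transfer-orbit period gives t = π√(a_t³/μ) = 2.4543×10^8 s.
Converting: 2.4543×10^8 s ÷ 86400 s/day = 2841 days.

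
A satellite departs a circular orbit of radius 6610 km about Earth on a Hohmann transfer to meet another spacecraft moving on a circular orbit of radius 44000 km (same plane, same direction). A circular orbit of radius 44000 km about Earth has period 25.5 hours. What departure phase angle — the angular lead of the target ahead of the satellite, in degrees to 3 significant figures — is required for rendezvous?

From Kepler's third law T² = 4π²r³/μ at r = 44000 km, T = 25.5 hours = 25.5 × 3600 s = 91800 s: μ = 4π²r³/T² = 3.99055×10^5 km³/s².
Transfer-ellipse semi-major axis a_t = (r₁ + r₂)/2 = (6610 + 44000)/2 = 25305 km.
The half-period of the transfer ellipse is t = π√(a_t³/μ) = 20020 s.
Target angular speed ω₂ = √(μ/r₂³) = 6.844×10^-5 rad/s.
Angle swept by the target during transfer: ω₂·t = 1.3702 rad = 78.51°.
The satellite traverses 180° on the transfer ellipse, so the target must lead by 180° − 78.51° = 101°.

φ = 101°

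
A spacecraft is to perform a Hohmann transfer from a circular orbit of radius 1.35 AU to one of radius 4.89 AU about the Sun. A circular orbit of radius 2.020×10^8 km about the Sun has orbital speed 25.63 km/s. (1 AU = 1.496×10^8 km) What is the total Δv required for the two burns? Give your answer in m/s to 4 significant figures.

Δv = 11070 m/s

From the circular-orbit relation v² = μ/r at r = 2.020×10^8 km: μ = v²r = (25.63)² × 2.020×10^8 = 1.32693×10^11 km³/s².
In km: r₁ = 1.35 × 1.496×10^8 = 2.0196×10^8 km; r₂ = 4.89 × 1.496×10^8 = 7.31544×10^8 km.
Transfer-ellipse semi-major axis a_t = (r₁ + r₂)/2 = (2.0196×10^8 + 7.31544×10^8)/2 = 4.66752×10^8 km.
At r₁ the circular-orbit speed is v₁ = √(μ/r₁) = 25.633 km/s.
On the transfer ellipse at r₁, vis-viva equation gives v_p = √[μ(2/r₁ − 1/a_t)] = 32.090 km/s.
First burn Δv₁ = |v_p − v₁| = 6.457 km/s.
At r₂, v₂ = √(μ/r₂) = 13.468 km/s.
Transfer-orbit speed at r₂: v_a = √[μ(2/r₂ − 1/a_t)] = 8.8592 km/s.
Second burn Δv₂ = |v₂ − v_a| = 4.609 km/s.
Total Δv = Δv₁ + Δv₂ = 11.07 km/s.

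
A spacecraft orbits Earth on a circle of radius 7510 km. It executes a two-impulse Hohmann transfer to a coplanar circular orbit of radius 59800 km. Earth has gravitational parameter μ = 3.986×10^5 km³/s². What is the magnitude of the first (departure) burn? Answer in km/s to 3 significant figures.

The Hohmann ellipse has a_t = (r₁ + r₂)/2 = 33655 km.
Circular speed at r = 7510 km: v_c = √(μ/r) = 7.285 km/s.
Transfer-orbit speed at the same r (vis-viva, a = a_t): v_t = √[μ(2/r − 1/a_t)] = 9.711 km/s.
Δv₁ = |v_t − v_c| = |9.711 − 7.285| = 2.426 km/s.

Δv₁ = 2.43 km/s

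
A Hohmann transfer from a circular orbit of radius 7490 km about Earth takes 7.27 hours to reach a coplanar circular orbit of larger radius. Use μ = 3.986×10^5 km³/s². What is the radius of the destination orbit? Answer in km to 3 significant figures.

Transfer time t = 7.27 hours = 26172 s, and t = π√(a_t³/μ).
So a_t = (μ t²/π²)^(1/3) = (3.986×10^5 × (26172)² / π²)^(1/3) = 30244 km.
Since a_t = (r₁ + r₂)/2, r₂ = 2a_t − r₁ = 2×30244 − 7490 = 52998 km.

r₂ = 53000 km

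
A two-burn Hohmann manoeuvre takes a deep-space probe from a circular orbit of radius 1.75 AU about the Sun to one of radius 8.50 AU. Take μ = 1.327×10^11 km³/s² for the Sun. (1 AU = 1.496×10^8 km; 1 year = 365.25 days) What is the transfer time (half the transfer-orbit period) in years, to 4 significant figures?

In km: r₁ = 1.75 × 1.496×10^8 = 2.618×10^8 km; r₂ = 8.50 × 1.496×10^8 = 1.2716×10^9 km.
Semi-major axis of the transfer orbit: a_t = (2.618×10^8 + 1.2716×10^9)/2 = 7.667×10^8 km.
Half the transfer-orbit period gives t = π√(a_t³/μ) = 1.831×10^8 s.
Converting: 1.831×10^8 s ÷ 3.15576×10^7 s/year (365.25 × 86400) = 5.802 years.

t = 5.802 years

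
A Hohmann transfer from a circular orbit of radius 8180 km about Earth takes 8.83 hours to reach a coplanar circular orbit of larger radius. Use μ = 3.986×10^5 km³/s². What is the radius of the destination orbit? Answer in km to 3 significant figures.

r₂ = 60700 km

Transfer time t = 8.83 hours = 31788 s, and t = π√(a_t³/μ).
So a_t = (μ t²/π²)^(1/3) = (3.986×10^5 × (31788)² / π²)^(1/3) = 34429 km.
Since a_t = (r₁ + r₂)/2, r₂ = 2a_t − r₁ = 2×34429 − 8180 = 60678 km.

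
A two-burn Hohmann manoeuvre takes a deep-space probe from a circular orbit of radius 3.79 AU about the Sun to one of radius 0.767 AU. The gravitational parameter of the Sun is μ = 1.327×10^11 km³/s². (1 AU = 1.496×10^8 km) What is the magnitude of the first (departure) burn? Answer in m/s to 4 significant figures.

Δv₁ = 6422 m/s

In km: r₁ = 3.79 × 1.496×10^8 = 5.66984×10^8 km; r₂ = 0.767 × 1.496×10^8 = 1.147432×10^8 km.
Transfer-ellipse semi-major axis a_t = (r₁ + r₂)/2 = (5.66984×10^8 + 1.147432×10^8)/2 = 3.408636×10^8 km.
Circular speed at r = 5.66984×10^8 km: v_c = √(μ/r) = 15.2985 km/s.
Vis-viva on the transfer ellipse at r = 5.66984×10^8 km gives v_t = √[μ(2/r − 1/a_t)] = 8.87612 km/s.
Δv₁ = |v_t − v_c| = |8.87612 − 15.2985| = 6.422 km/s.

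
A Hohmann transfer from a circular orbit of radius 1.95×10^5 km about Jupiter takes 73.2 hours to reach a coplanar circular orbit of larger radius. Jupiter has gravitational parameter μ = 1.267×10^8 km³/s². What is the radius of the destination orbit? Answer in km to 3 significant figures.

r₂ = 1.73×10^6 km

Transfer time t = 73.2 hours = 2.6352×10^5 s, and t = π√(a_t³/μ).
So a_t = (μ t²/π²)^(1/3) = (1.267×10^8 × (2.6352×10^5)² / π²)^(1/3) = 9.6243×10^5 km.
Since a_t = (r₁ + r₂)/2, r₂ = 2a_t − r₁ = 2×9.6243×10^5 − 1.950×10^5 = 1.72986×10^6 km.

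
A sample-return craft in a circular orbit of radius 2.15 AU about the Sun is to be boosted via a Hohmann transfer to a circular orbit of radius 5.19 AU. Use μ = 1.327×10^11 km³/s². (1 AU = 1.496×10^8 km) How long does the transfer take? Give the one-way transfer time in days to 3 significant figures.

t = 1280 days

In km: r₁ = 2.15 × 1.496×10^8 = 3.2164×10^8 km; r₂ = 5.19 × 1.496×10^8 = 7.76424×10^8 km.
Transfer-ellipse semi-major axis a_t = (r₁ + r₂)/2 = (3.2164×10^8 + 7.76424×10^8)/2 = 5.49032×10^8 km.
Transfer time t = π√(a_t³/μ) = π√((5.49032×10^8)³ / 1.327×10^11) = 1.109×10^8 s.
Converting: 1.109×10^8 s ÷ 86400 s/day = 1280 days.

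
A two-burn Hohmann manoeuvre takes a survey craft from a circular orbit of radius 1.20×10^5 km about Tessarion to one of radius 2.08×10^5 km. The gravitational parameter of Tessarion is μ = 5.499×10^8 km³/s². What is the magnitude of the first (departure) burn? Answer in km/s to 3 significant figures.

Δv₁ = 8.54 km/s

Transfer-ellipse semi-major axis a_t = (r₁ + r₂)/2 = (1.200×10^5 + 2.080×10^5)/2 = 1.640×10^5 km.
Circular speed at r = 1.200×10^5 km: v_c = √(μ/r) = 67.694 km/s.
Vis-viva on the transfer ellipse at r = 1.200×10^5 km gives v_t = √[μ(2/r − 1/a_t)] = 76.236 km/s.
Δv₁ = |v_t − v_c| = |76.236 − 67.694| = 8.542 km/s.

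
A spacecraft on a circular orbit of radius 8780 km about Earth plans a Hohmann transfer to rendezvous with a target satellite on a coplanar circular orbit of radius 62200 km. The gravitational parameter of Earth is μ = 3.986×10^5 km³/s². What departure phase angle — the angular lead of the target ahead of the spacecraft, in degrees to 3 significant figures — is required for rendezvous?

φ = 102°

The Hohmann ellipse has a_t = (r₁ + r₂)/2 = 35490 km.
The half-period of the transfer ellipse is t = π√(a_t³/μ) = 33270 s.
The target's mean motion on its circular orbit is ω₂ = √(μ/r₂³) = 4.070×10^-5 rad/s.
Angle swept by the target during transfer: ω₂·t = 1.354 rad = 77.58°.
The spacecraft traverses 180° on the transfer ellipse, so the target must lead by 180° − 77.58° = 102°.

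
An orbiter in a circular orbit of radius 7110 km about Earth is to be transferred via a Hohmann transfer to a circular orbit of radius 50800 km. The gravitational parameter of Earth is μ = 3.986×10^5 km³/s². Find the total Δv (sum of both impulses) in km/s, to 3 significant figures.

Δv = 3.84 km/s

Transfer-ellipse semi-major axis a_t = (r₁ + r₂)/2 = (7110 + 50800)/2 = 28955 km.
At r₁ the circular-orbit speed is v₁ = √(μ/r₁) = 7.4874 km/s.
Transfer-orbit speed at r₁ (vis-viva equation): v_p = √[μ(2/r₁ − 1/a_t)] = 9.9175 km/s.
First burn Δv₁ = |v_p − v₁| = 2.430 km/s.
Circular speed at r₂: v₂ = √(μ/r₂) = 2.801 km/s.
Transfer-orbit speed at r₂: v_a = √[μ(2/r₂ − 1/a_t)] = 1.388 km/s.
Second burn Δv₂ = |v₂ − v_a| = 1.413 km/s.
Δv = Δv₁ + Δv₂ = 2.430 + 1.413 = 3.843 km/s.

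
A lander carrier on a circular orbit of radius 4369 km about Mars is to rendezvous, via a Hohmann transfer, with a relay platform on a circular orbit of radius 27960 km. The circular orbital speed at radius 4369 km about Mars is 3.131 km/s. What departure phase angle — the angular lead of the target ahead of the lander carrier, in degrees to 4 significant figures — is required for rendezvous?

φ = 100.9°

From the circular-orbit relation v² = μ/r at r = 4369 km: μ = v²r = (3.131)² × 4369 = 42830.0 km³/s².
The Hohmann ellipse has a_t = (r₁ + r₂)/2 = 16164.5 km.
Transfer time t = π√(a_t³/μ) = 31197.5 s.
The target's mean motion on its circular orbit is ω₂ = √(μ/r₂³) = 4.42658×10^-5 rad/s.
Angle swept by the target during transfer: ω₂·t = 1.38098 rad = 79.12°.
Arrival is 180° from departure on the ellipse, so φ = 180° − 79.12° = 100.9°.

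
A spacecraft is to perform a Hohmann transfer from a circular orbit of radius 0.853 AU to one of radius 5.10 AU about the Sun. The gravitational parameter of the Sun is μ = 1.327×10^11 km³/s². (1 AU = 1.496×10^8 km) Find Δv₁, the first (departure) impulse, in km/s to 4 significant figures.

In km: r₁ = 0.853 × 1.496×10^8 = 1.276088×10^8 km; r₂ = 5.10 × 1.496×10^8 = 7.6296×10^8 km.
The Hohmann ellipse has a_t = (r₁ + r₂)/2 = 4.452844×10^8 km.
Circular speed at r = 1.276088×10^8 km: v_c = √(μ/r) = 32.247 km/s.
Vis-viva on the transfer ellipse at r = 1.276088×10^8 km gives v_t = √[μ(2/r − 1/a_t)] = 42.211 km/s.
Δv₁ = |v_t − v_c| = |42.211 − 32.247| = 9.964 km/s.

Δv₁ = 9.964 km/s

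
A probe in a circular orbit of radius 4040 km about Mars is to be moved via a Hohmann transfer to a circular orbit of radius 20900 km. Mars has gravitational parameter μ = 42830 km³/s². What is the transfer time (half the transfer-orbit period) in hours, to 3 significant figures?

Semi-major axis of the transfer orbit: a_t = (4040 + 20900)/2 = 12470 km.
Half the transfer-orbit period gives t = π√(a_t³/μ) = 21140 s.
Converting: 21140 s ÷ 3600 s/hour = 5.87 hours.

t = 5.87 hours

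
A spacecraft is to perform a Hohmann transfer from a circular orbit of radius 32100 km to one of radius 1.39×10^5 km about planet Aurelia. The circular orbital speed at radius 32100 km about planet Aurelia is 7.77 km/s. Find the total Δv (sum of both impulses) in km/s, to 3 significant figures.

Δv = 3.58 km/s

From the circular-orbit relation v² = μ/r at r = 32100 km: μ = v²r = (7.77)² × 32100 = 1.93797×10^6 km³/s².
The Hohmann ellipse has a_t = (r₁ + r₂)/2 = 85550 km.
Circular speed at r₁: v₁ = √(μ/r₁) = √(1.93797×10^6/32100) = 7.770 km/s.
Transfer-orbit speed at r₁ (vis-viva): v_p = √[μ(2/r₁ − 1/a_t)] = 9.904 km/s.
First burn Δv₁ = |v_p − v₁| = 2.134 km/s.
Circular speed at r₂: v₂ = √(μ/r₂) = 3.734 km/s.
Transfer-orbit speed at r₂: v_a = √[μ(2/r₂ − 1/a_t)] = 2.287 km/s.
Second burn Δv₂ = |v₂ − v_a| = 1.447 km/s.
Total Δv = Δv₁ + Δv₂ = 3.581 km/s.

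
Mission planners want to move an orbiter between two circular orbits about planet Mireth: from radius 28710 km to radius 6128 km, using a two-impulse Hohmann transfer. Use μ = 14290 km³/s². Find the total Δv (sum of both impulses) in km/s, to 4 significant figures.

The Hohmann ellipse has a_t = (r₁ + r₂)/2 = 17419 km.
Circular speed at r₁: v₁ = √(μ/r₁) = √(14290/28710) = 0.7055041 km/s.
Transfer-orbit speed at r₁ (vis-viva): v_a = √[μ(2/r₁ − 1/a_t)] = 0.4184536 km/s.
First burn Δv₁ = |v_a − v₁| = 0.2871 km/s.
At r₂, v₂ = √(μ/r₂) = 1.5271 km/s.
Transfer-orbit speed at r₂: v_p = √[μ(2/r₂ − 1/a_t)] = 1.9605 km/s.
Second burn Δv₂ = |v₂ − v_p| = 0.4334 km/s.
Δv = Δv₁ + Δv₂ = 0.2871 + 0.4334 = 0.7205 km/s.

Δv = 0.7205 km/s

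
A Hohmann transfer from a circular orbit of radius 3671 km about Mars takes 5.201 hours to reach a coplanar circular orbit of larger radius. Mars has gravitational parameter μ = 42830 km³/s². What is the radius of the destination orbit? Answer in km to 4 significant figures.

r₂ = 19330 km

Transfer time t = 5.201 hours = 18723.6 s, and t = π√(a_t³/μ).
So a_t = (μ t²/π²)^(1/3) = (42830 × (18723.6)² / π²)^(1/3) = 11501 km.
Since a_t = (r₁ + r₂)/2, r₂ = 2a_t − r₁ = 2×11501 − 3671 = 19331 km.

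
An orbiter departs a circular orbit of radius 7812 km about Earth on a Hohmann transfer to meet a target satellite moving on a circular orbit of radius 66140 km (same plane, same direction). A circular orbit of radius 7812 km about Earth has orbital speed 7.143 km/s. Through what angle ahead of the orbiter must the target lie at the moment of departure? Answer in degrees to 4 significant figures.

From the circular-orbit relation v² = μ/r at r = 7812 km: μ = v²r = (7.143)² × 7812 = 3.98587×10^5 km³/s².
Transfer-ellipse semi-major axis a_t = (r₁ + r₂)/2 = (7812 + 66140)/2 = 36976 km.
The half-period of the transfer ellipse is t = π√(a_t³/μ) = 35381 s.
Target angular speed ω₂ = √(μ/r₂³) = 3.7116×10^-5 rad/s.
Angle swept by the target during transfer: ω₂·t = 1.3132 rad = 75.24°.
The orbiter traverses 180° on the transfer ellipse, so the target must lead by 180° − 75.24° = 104.8°.

φ = 104.8°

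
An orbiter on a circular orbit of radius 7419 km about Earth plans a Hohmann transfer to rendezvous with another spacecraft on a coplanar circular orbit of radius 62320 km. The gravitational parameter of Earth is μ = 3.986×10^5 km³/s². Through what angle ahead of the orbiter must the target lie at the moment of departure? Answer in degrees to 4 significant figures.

Transfer-ellipse semi-major axis a_t = (r₁ + r₂)/2 = (7419 + 62320)/2 = 34869.5 km.
The half-period of the transfer ellipse is t = π√(a_t³/μ) = 32400 s.
The target's mean motion on its circular orbit is ω₂ = √(μ/r₂³) = 4.058×10^-5 rad/s.
Angle swept by the target during transfer: ω₂·t = 1.315 rad = 75.34°.
Arrival is 180° from departure on the ellipse, so φ = 180° − 75.34° = 104.7°.

φ = 104.7°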